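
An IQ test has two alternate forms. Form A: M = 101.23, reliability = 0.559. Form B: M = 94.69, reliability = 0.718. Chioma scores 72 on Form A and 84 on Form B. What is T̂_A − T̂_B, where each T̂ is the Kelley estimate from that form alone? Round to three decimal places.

-2.124

T̂_A = 0.559(72) + 0.441(101.23) = 84.89043
T̂_B = 0.718(84) + 0.282(94.69) = 87.01458
T̂_A − T̂_B = -2.12415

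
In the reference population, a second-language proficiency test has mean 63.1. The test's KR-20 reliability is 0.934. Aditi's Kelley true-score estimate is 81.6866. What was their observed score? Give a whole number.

T̂ = ρX + (1 − ρ)μ  ⇒  X = (T̂ − (1 − ρ)μ) / ρ
X = (81.6866 − 0.066 × 63.1) / 0.934 = (81.6866 − 4.1646) / 0.934 = 77.5220 / 0.934 = 83.00

83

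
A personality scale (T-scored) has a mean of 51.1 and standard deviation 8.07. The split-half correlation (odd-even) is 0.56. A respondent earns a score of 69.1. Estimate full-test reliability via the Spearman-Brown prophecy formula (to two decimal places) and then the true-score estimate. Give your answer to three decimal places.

64.060

Spearman-Brown: ρ = 2r/(1 + r) = 2(0.56)/(1 + 0.56) = 1.120/1.56 = 0.7179 → 0.72
T̂ = ρX + (1 − ρ)μ
  = 0.72 × 69.1 + 0.28 × 51.1
  = 49.752 + 14.308
  = 64.0600
  ≈ 64.060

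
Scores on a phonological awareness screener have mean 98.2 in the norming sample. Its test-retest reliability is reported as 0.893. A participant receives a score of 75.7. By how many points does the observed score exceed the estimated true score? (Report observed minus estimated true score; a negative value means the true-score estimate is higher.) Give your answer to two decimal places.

-2.41

T̂ = 0.893(75.7) + 0.107(98.2) = 67.6001 + 10.5074 = 78.1075 → 78.108
X − T̂ = 75.7 − 78.108 = -2.407 → -2.41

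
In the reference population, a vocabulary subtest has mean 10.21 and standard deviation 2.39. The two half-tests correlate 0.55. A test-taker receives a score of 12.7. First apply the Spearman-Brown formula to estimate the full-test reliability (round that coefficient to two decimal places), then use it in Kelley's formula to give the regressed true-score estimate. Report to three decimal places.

Spearman-Brown: ρ = 2r/(1 + r) = 2(0.55)/(1 + 0.55) = 1.100/1.55 = 0.7097 → 0.71
Kelley's formula gives T̂ = 0.71·12.7 + 0.29·10.21 = 9.017 + 2.9609 = 11.9779.

11.978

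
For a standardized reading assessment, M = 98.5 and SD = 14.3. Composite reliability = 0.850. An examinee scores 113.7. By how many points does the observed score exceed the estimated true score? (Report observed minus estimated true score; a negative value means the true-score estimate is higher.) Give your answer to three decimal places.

2.280

T̂ = 0.850(113.7) + 0.150(98.5) = 96.6450 + 14.7750 = 111.42000 → 111.4200
X − T̂ = 113.7 − 111.4200 = 2.2800 → 2.280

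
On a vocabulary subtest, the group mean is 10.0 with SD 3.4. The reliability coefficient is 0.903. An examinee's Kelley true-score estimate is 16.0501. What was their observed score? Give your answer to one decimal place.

T̂ = ρX + (1 − ρ)μ  ⇒  X = (T̂ − (1 − ρ)μ) / ρ
X = (16.0501 − 0.097 × 10.0) / 0.903 = (16.0501 − 0.9700) / 0.903 = 15.0801 / 0.903 = 16.700

16.7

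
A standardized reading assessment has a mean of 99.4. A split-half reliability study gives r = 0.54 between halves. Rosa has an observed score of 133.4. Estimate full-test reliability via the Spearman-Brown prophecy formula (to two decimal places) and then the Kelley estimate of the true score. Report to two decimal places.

Spearman-Brown: ρ = 2r/(1 + r) = 2(0.54)/(1 + 0.54) = 1.080/1.54 = 0.7013 → 0.70
Regress the observed score toward the mean by the unreliability: T̂ = 0.70·133.4 + 0.30·99.4 = 93.380 + 29.820 = 123.200.

123.20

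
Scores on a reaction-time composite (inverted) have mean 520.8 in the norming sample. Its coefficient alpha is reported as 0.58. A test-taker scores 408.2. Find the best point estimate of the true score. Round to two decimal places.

455.49

T̂ = 0.58(408.2) + 0.42(520.8) = 236.756 + 218.736 = 455.492 → 455.49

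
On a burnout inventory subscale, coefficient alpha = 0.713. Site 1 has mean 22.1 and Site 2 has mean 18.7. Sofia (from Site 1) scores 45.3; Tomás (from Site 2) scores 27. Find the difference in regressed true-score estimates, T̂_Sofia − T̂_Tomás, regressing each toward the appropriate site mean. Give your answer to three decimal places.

T̂_Sofia = 0.713(45.3) + 0.287(22.1) = 38.64160
T̂_Tomás = 0.713(27) + 0.287(18.7) = 24.61790
Difference = 38.64160 − 24.61790 = 14.02370

14.024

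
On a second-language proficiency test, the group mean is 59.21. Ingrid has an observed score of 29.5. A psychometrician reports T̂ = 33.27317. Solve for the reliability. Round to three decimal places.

0.873

T̂ = ρX + (1 − ρ)μ  ⇒  T̂ − μ = ρ(X − μ)
ρ = (T̂ − μ)/(X − μ) = (33.27317 − 59.21) / (29.5 − 59.21) = -25.93683 / -29.71 = 0.87300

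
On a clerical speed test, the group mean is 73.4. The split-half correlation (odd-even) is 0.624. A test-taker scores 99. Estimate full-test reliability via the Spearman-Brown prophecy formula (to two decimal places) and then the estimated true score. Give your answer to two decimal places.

Spearman-Brown: ρ = 2r/(1 + r) = 2(0.624)/(1 + 0.624) = 1.2480/1.624 = 0.7685 → 0.77
T̂ = 0.77(99) + 0.23(73.4) = 76.23 + 16.882 = 93.112 → 93.11

93.11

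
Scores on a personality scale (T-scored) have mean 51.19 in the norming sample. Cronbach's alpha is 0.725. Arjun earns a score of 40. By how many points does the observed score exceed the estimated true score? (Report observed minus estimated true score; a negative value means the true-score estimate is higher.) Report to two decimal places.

T̂ = 0.725(40) + 0.275(51.19) = 29.000 + 14.07725 = 43.0772 → 43.077
X − T̂ = 40 − 43.077 = -3.077 → -3.08

-3.08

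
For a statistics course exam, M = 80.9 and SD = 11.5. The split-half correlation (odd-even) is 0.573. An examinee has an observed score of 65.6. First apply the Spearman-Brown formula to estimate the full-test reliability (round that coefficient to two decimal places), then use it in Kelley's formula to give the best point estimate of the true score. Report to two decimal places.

Spearman-Brown: ρ = 2r/(1 + r) = 2(0.573)/(1 + 0.573) = 1.1460/1.573 = 0.7285 → 0.73
Regress the observed score toward the mean by the unreliability: T̂ = 0.73·65.6 + 0.27·80.9 = 47.888 + 21.843 = 69.731.

69.73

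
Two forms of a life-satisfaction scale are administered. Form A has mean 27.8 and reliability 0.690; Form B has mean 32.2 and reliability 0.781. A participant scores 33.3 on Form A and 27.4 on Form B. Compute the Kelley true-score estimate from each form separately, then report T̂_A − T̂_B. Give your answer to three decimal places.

T̂_A = 0.690(33.3) + 0.310(27.8) = 31.59500
T̂_B = 0.781(27.4) + 0.219(32.2) = 28.45120
T̂_A − T̂_B = 3.14380

3.144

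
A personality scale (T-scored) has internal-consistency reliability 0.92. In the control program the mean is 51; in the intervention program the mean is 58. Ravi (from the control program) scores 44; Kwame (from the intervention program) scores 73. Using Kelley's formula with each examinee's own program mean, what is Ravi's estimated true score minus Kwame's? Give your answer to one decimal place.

-27.2

T̂_Ravi = 0.92(44) + 0.08(51) = 44.560
T̂_Kwame = 0.92(73) + 0.08(58) = 71.800
Difference = 44.560 − 71.800 = -27.240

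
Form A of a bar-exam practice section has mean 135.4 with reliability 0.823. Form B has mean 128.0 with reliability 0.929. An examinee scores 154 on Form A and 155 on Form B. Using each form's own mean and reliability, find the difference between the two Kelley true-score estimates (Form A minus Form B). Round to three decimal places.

-2.375

T̂_A = 0.823(154) + 0.177(135.4) = 150.70780
T̂_B = 0.929(155) + 0.071(128.0) = 153.08300
T̂_A − T̂_B = -2.37520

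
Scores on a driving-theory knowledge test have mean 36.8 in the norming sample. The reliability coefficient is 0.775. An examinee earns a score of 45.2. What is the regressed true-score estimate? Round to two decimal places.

43.31

T̂ = ρX + (1 − ρ)μ
  = 0.775 × 45.2 + 0.225 × 36.8
  = 35.0300 + 8.2800
  = 43.310
  ≈ 43.31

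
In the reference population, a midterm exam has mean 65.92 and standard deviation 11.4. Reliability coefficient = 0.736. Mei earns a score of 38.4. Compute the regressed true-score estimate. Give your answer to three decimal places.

T̂ = ρX + (1 − ρ)μ
  = 0.736 × 38.4 + 0.264 × 65.92
  = 28.2624 + 17.40288
  = 45.6653
  ≈ 45.665

45.665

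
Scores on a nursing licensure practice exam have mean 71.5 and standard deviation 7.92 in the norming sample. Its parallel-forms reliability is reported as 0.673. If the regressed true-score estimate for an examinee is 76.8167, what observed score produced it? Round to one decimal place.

79.4

T̂ = ρX + (1 − ρ)μ  ⇒  X = (T̂ − (1 − ρ)μ) / ρ
X = (76.8167 − 0.327 × 71.5) / 0.673 = (76.8167 − 23.3805) / 0.673 = 53.4362 / 0.673 = 79.400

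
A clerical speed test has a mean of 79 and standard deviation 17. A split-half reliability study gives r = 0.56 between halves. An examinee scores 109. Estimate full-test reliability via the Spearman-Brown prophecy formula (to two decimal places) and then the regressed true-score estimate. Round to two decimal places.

Spearman-Brown: ρ = 2r/(1 + r) = 2(0.56)/(1 + 0.56) = 1.120/1.56 = 0.7179 → 0.72
T̂ = 0.72(109) + 0.28(79) = 78.48 + 22.12 = 100.600 → 100.60

100.60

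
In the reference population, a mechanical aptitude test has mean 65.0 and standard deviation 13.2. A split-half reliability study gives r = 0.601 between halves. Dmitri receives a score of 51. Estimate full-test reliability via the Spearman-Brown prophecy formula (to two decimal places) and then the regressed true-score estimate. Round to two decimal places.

54.50

Spearman-Brown: ρ = 2r/(1 + r) = 2(0.601)/(1 + 0.601) = 1.2020/1.601 = 0.7508 → 0.75
T̂ = ρX + (1 − ρ)μ
  = 0.75 × 51 + 0.25 × 65.0
  = 38.25 + 16.250
  = 54.500
  ≈ 54.50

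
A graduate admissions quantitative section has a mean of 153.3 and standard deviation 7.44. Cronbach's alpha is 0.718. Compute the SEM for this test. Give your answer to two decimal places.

SEM = SD · √(1 − ρ) = 7.44 × √0.282 = 7.44 × 0.5310 = 3.951

3.95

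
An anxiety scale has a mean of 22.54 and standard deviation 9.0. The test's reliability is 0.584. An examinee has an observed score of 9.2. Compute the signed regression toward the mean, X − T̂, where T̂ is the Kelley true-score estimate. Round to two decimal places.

T̂ = ρX + (1 − ρ)μ
  = 0.584 × 9.2 + 0.416 × 22.54
  = 5.3728 + 9.37664
  = 14.7494
  ≈ 14.749
X − T̂ = 9.2 − 14.749 = -5.549 → -5.55

-5.55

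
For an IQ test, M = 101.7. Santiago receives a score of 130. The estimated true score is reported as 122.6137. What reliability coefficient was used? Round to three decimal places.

0.739

T̂ = ρX + (1 − ρ)μ  ⇒  T̂ − μ = ρ(X − μ)
ρ = (T̂ − μ)/(X − μ) = (122.6137 − 101.7) / (130 − 101.7) = 20.9137 / 28.3 = 0.73900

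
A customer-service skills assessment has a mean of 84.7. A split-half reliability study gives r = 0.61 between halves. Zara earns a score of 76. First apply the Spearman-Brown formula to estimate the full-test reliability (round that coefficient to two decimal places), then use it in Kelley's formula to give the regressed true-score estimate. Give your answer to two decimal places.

Spearman-Brown: ρ = 2r/(1 + r) = 2(0.61)/(1 + 0.61) = 1.220/1.61 = 0.7578 → 0.76
T̂ = ρX + (1 − ρ)μ
  = 0.76 × 76 + 0.24 × 84.7
  = 57.76 + 20.328
  = 78.088
  ≈ 78.09

78.09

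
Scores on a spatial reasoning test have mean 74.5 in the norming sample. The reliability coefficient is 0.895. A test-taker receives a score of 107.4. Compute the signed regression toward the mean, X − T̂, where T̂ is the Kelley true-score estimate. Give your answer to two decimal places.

T̂ = ρX + (1 − ρ)μ
  = 0.895 × 107.4 + 0.105 × 74.5
  = 96.1230 + 7.8225
  = 103.9455
  ≈ 103.946
X − T̂ = 107.4 − 103.946 = 3.454 → 3.45

3.45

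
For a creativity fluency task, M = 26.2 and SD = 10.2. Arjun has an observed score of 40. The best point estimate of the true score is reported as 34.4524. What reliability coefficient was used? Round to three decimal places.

T̂ = ρX + (1 − ρ)μ  ⇒  T̂ − μ = ρ(X − μ)
ρ = (T̂ − μ)/(X − μ) = (34.4524 − 26.2) / (40 − 26.2) = 8.2524 / 13.8 = 0.59800

0.598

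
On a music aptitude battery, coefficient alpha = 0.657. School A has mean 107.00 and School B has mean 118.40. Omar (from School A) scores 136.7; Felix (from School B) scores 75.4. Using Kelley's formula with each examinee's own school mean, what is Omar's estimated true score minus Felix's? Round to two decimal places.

36.36

T̂_Omar = 0.657(136.7) + 0.343(107.00) = 126.5129
T̂_Felix = 0.657(75.4) + 0.343(118.40) = 90.1490
Difference = 126.5129 − 90.1490 = 36.3639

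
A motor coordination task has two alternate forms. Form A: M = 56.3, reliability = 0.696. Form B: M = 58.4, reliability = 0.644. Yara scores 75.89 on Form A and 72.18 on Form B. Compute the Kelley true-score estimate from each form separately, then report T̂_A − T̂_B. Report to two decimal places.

T̂_A = 0.696(75.89) + 0.304(56.3) = 69.9346
T̂_B = 0.644(72.18) + 0.356(58.4) = 67.2743
T̂_A − T̂_B = 2.6603

2.66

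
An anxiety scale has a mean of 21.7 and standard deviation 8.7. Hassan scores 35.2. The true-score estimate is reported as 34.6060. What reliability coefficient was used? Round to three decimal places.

0.956

T̂ = ρX + (1 − ρ)μ  ⇒  T̂ − μ = ρ(X − μ)
ρ = (T̂ − μ)/(X − μ) = (34.6060 − 21.7) / (35.2 − 21.7) = 12.9060 / 13.5 = 0.95600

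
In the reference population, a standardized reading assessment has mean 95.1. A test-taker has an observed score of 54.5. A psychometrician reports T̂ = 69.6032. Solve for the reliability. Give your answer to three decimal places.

0.628

T̂ = ρX + (1 − ρ)μ  ⇒  T̂ − μ = ρ(X − μ)
ρ = (T̂ − μ)/(X − μ) = (69.6032 − 95.1) / (54.5 − 95.1) = -25.4968 / -40.6 = 0.62800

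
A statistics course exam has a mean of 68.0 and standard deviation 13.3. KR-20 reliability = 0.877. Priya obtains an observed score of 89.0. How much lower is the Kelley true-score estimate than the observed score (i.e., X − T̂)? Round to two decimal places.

2.58

T̂ = ρX + (1 − ρ)μ
  = 0.877 × 89.0 + 0.123 × 68.0
  = 78.0530 + 8.3640
  = 86.4170
  ≈ 86.417
X − T̂ = 89.0 − 86.417 = 2.583 → 2.58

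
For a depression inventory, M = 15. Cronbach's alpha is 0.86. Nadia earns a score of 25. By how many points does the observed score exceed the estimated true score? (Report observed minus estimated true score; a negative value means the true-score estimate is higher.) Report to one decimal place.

1.4

Regress the observed score toward the mean by the unreliability: T̂ = 0.86·25 + 0.14·15 = 21.50 + 2.10 = 23.600.
X − T̂ = 25 − 23.60 = 1.40 → 1.4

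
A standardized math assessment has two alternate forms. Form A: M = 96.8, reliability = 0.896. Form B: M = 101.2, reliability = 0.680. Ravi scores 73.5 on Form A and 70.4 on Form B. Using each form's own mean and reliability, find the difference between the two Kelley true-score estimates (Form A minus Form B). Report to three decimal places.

-4.333

T̂_A = 0.896(73.5) + 0.104(96.8) = 75.92320
T̂_B = 0.680(70.4) + 0.320(101.2) = 80.25600
T̂_A − T̂_B = -4.33280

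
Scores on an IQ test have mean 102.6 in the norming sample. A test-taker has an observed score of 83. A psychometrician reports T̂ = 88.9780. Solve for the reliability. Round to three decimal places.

T̂ = ρX + (1 − ρ)μ  ⇒  T̂ − μ = ρ(X − μ)
ρ = (T̂ − μ)/(X − μ) = (88.9780 − 102.6) / (83 − 102.6) = -13.6220 / -19.6 = 0.69500

0.695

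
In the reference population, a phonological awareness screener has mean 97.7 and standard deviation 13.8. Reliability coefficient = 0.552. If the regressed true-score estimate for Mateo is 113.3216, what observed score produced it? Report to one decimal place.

T̂ = ρX + (1 − ρ)μ  ⇒  X = (T̂ − (1 − ρ)μ) / ρ
X = (113.3216 − 0.448 × 97.7) / 0.552 = (113.3216 − 43.7696) / 0.552 = 69.5520 / 0.552 = 126.000

126.0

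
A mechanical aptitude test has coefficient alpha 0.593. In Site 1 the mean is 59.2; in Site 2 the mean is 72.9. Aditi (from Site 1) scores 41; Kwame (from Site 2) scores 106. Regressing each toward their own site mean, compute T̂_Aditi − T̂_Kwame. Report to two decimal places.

-44.12

T̂_Aditi = 0.593(41) + 0.407(59.2) = 48.4074
T̂_Kwame = 0.593(106) + 0.407(72.9) = 92.5283
Difference = 48.4074 − 92.5283 = -44.1209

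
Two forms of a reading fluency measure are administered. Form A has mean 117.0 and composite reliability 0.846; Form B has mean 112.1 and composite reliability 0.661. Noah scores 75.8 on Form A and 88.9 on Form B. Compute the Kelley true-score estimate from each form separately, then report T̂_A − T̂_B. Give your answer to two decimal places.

T̂_A = 0.846(75.8) + 0.154(117.0) = 82.1448
T̂_B = 0.661(88.9) + 0.339(112.1) = 96.7648
T̂_A − T̂_B = -14.6200

-14.62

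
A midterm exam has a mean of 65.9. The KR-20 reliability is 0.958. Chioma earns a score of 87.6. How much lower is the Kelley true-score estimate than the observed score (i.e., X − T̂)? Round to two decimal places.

0.91

T̂ = ρX + (1 − ρ)μ
  = 0.958 × 87.6 + 0.042 × 65.9
  = 83.9208 + 2.7678
  = 86.6886
  ≈ 86.689
X − T̂ = 87.6 − 86.689 = 0.911 → 0.91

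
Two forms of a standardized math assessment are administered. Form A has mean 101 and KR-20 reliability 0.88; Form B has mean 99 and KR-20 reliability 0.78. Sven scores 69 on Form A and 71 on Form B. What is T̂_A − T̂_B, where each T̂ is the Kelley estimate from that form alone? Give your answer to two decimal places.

-4.32

T̂_A = 0.88(69) + 0.12(101) = 72.8400
T̂_B = 0.78(71) + 0.22(99) = 77.1600
T̂_A − T̂_B = -4.3200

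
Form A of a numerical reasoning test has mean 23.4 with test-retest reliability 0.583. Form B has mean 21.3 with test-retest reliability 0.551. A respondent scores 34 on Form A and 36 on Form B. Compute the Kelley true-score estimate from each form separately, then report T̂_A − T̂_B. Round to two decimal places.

T̂_A = 0.583(34) + 0.417(23.4) = 29.5798
T̂_B = 0.551(36) + 0.449(21.3) = 29.3997
T̂_A − T̂_B = 0.1801

0.18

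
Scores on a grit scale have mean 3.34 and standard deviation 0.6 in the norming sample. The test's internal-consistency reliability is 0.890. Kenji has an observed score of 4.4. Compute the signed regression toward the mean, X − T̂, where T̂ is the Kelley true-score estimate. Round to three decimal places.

T̂ = ρX + (1 − ρ)μ
  = 0.890 × 4.4 + 0.110 × 3.34
  = 3.9160 + 0.36740
  = 4.28340
  ≈ 4.2834
X − T̂ = 4.4 − 4.2834 = 0.1166 → 0.117

0.117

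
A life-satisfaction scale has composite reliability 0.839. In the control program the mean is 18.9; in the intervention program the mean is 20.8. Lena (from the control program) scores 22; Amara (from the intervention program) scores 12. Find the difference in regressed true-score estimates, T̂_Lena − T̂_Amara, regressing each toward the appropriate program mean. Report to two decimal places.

T̂_Lena = 0.839(22) + 0.161(18.9) = 21.5009
T̂_Amara = 0.839(12) + 0.161(20.8) = 13.4168
Difference = 21.5009 − 13.4168 = 8.0841

8.08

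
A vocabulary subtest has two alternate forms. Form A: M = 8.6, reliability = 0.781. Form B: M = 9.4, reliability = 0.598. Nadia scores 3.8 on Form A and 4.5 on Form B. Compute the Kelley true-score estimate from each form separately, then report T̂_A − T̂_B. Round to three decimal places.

-1.619

T̂_A = 0.781(3.8) + 0.219(8.6) = 4.85120
T̂_B = 0.598(4.5) + 0.402(9.4) = 6.46980
T̂_A − T̂_B = -1.61860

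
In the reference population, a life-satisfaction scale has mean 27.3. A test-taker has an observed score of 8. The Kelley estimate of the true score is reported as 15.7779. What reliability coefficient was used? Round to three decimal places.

T̂ = ρX + (1 − ρ)μ  ⇒  T̂ − μ = ρ(X − μ)
ρ = (T̂ − μ)/(X − μ) = (15.7779 − 27.3) / (8 − 27.3) = -11.5221 / -19.3 = 0.59700

0.597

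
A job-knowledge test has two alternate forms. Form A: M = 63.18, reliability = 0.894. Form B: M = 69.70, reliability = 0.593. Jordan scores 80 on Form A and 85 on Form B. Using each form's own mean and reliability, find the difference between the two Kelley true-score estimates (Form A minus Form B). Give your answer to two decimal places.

-0.56

T̂_A = 0.894(80) + 0.106(63.18) = 78.2171
T̂_B = 0.593(85) + 0.407(69.70) = 78.7729
T̂_A − T̂_B = -0.5558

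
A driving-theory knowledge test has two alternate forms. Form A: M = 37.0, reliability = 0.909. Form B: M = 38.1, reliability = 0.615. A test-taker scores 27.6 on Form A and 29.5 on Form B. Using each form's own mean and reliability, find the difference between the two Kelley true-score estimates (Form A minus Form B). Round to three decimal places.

-4.356

T̂_A = 0.909(27.6) + 0.091(37.0) = 28.45540
T̂_B = 0.615(29.5) + 0.385(38.1) = 32.81100
T̂_A − T̂_B = -4.35560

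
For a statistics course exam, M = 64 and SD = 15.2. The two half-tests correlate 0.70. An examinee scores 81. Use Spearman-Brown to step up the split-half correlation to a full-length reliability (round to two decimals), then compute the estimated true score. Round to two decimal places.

Spearman-Brown: ρ = 2r/(1 + r) = 2(0.70)/(1 + 0.70) = 1.400/1.70 = 0.8235 → 0.82
T̂ = ρX + (1 − ρ)μ
  = 0.82 × 81 + 0.18 × 64
  = 66.42 + 11.52
  = 77.940
  ≈ 77.94

77.94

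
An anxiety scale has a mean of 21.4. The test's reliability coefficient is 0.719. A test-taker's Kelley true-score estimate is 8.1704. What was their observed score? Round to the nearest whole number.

T̂ = ρX + (1 − ρ)μ  ⇒  X = (T̂ − (1 − ρ)μ) / ρ
X = (8.1704 − 0.281 × 21.4) / 0.719 = (8.1704 − 6.0134) / 0.719 = 2.1570 / 0.719 = 3.00

3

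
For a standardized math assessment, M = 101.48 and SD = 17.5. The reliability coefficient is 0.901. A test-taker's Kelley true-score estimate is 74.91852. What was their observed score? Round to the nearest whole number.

72

T̂ = ρX + (1 − ρ)μ  ⇒  X = (T̂ − (1 − ρ)μ) / ρ
X = (74.91852 − 0.099 × 101.48) / 0.901 = (74.91852 − 10.04652) / 0.901 = 64.87200 / 0.901 = 72.00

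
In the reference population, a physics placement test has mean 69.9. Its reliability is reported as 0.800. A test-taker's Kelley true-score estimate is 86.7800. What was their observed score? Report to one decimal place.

T̂ = ρX + (1 − ρ)μ  ⇒  X = (T̂ − (1 − ρ)μ) / ρ
X = (86.7800 − 0.200 × 69.9) / 0.800 = (86.7800 − 13.9800) / 0.800 = 72.8000 / 0.800 = 91.000

91.0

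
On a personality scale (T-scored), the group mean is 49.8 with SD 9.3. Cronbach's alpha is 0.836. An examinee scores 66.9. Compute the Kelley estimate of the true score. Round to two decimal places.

Kelley's formula gives T̂ = 0.836·66.9 + 0.164·49.8 = 55.9284 + 8.1672 = 64.096.

64.10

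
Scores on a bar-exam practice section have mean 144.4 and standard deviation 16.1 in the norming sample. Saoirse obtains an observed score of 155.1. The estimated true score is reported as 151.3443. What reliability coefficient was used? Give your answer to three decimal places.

T̂ = ρX + (1 − ρ)μ  ⇒  T̂ − μ = ρ(X − μ)
ρ = (T̂ − μ)/(X − μ) = (151.3443 − 144.4) / (155.1 − 144.4) = 6.9443 / 10.7 = 0.64900

0.649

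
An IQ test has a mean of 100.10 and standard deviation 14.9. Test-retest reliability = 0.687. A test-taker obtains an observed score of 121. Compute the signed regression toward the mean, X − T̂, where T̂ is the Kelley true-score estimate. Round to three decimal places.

T̂ = ρX + (1 − ρ)μ
  = 0.687 × 121 + 0.313 × 100.10
  = 83.127 + 31.33130
  = 114.45830
  ≈ 114.4583
X − T̂ = 121 − 114.4583 = 6.5417 → 6.542

6.542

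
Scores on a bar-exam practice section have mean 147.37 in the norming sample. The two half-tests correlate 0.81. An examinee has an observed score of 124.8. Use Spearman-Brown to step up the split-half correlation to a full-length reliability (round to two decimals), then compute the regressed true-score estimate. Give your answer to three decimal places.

Spearman-Brown: ρ = 2r/(1 + r) = 2(0.81)/(1 + 0.81) = 1.620/1.81 = 0.8950 → 0.90
T̂ = 0.90(124.8) + 0.10(147.37) = 112.320 + 14.7370 = 127.0570 → 127.057

127.057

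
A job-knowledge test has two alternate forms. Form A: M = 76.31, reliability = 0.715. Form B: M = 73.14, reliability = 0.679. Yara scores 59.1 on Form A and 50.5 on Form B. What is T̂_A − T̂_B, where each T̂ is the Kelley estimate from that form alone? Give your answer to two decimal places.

T̂_A = 0.715(59.1) + 0.285(76.31) = 64.0049
T̂_B = 0.679(50.5) + 0.321(73.14) = 57.7674
T̂_A − T̂_B = 6.2374

6.24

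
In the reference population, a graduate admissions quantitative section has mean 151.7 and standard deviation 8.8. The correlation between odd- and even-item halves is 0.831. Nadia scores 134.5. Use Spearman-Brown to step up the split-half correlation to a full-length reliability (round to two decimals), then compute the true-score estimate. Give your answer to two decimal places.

Spearman-Brown: ρ = 2r/(1 + r) = 2(0.831)/(1 + 0.831) = 1.6620/1.831 = 0.9077 → 0.91
T̂ = ρX + (1 − ρ)μ
  = 0.91 × 134.5 + 0.09 × 151.7
  = 122.395 + 13.653
  = 136.048
  ≈ 136.05

136.05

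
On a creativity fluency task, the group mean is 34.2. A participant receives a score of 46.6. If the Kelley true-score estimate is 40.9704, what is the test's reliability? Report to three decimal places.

T̂ = ρX + (1 − ρ)μ  ⇒  T̂ − μ = ρ(X − μ)
ρ = (T̂ − μ)/(X − μ) = (40.9704 − 34.2) / (46.6 − 34.2) = 6.7704 / 12.4 = 0.54600

0.546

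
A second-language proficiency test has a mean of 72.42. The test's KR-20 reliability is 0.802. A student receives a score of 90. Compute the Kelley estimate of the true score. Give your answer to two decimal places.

T̂ = ρX + (1 − ρ)μ
  = 0.802 × 90 + 0.198 × 72.42
  = 72.180 + 14.33916
  = 86.519
  ≈ 86.52

86.52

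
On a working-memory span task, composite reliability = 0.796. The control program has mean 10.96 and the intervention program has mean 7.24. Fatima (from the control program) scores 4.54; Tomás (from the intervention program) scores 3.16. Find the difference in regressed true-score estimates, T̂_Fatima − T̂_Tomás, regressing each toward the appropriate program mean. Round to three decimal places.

1.857

T̂_Fatima = 0.796(4.54) + 0.204(10.96) = 5.84968
T̂_Tomás = 0.796(3.16) + 0.204(7.24) = 3.99232
Difference = 5.84968 − 3.99232 = 1.85736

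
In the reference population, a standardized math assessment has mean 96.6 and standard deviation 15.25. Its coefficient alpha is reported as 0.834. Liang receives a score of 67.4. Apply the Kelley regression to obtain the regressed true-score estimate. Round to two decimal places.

Weight the observed score by reliability and the mean by (1 − reliability): T̂ = 0.834·67.4 + 0.166·96.6 = 56.2116 + 16.0356 = 72.247.

72.25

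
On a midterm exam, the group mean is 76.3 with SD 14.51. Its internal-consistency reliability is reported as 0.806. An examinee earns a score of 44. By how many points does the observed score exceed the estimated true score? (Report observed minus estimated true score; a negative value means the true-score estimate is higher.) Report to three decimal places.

-6.266

T̂ = ρX + (1 − ρ)μ
  = 0.806 × 44 + 0.194 × 76.3
  = 35.464 + 14.8022
  = 50.26620
  ≈ 50.2662
X − T̂ = 44 − 50.2662 = -6.2662 → -6.266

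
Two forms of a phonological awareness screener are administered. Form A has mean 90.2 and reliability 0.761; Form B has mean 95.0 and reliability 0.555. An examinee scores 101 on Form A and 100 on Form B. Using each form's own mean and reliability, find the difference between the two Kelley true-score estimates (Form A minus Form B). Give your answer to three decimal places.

T̂_A = 0.761(101) + 0.239(90.2) = 98.41880
T̂_B = 0.555(100) + 0.445(95.0) = 97.77500
T̂_A − T̂_B = 0.64380

0.644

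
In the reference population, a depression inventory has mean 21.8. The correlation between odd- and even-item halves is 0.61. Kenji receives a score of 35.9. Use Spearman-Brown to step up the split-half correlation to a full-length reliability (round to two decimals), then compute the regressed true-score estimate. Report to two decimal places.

Spearman-Brown: ρ = 2r/(1 + r) = 2(0.61)/(1 + 0.61) = 1.220/1.61 = 0.7578 → 0.76
T̂ = 0.76(35.9) + 0.24(21.8) = 27.284 + 5.232 = 32.516 → 32.52

32.52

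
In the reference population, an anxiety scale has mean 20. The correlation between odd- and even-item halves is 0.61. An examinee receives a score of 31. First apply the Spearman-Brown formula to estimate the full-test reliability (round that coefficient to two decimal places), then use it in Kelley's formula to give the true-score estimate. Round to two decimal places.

Spearman-Brown: ρ = 2r/(1 + r) = 2(0.61)/(1 + 0.61) = 1.220/1.61 = 0.7578 → 0.76
T̂ = 0.76(31) + 0.24(20) = 23.56 + 4.80 = 28.360 → 28.36

28.36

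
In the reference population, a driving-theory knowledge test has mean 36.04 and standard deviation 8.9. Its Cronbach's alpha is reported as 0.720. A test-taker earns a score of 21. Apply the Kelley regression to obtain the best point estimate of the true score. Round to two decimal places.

T̂ = 0.720(21) + 0.280(36.04) = 15.120 + 10.09120 = 25.211 → 25.21

25.21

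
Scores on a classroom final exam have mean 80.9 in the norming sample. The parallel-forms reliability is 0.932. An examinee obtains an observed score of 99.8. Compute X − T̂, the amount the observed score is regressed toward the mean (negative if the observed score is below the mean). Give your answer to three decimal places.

1.285

T̂ = ρX + (1 − ρ)μ
  = 0.932 × 99.8 + 0.068 × 80.9
  = 93.0136 + 5.5012
  = 98.51480
  ≈ 98.5148
X − T̂ = 99.8 − 98.5148 = 1.2852 → 1.285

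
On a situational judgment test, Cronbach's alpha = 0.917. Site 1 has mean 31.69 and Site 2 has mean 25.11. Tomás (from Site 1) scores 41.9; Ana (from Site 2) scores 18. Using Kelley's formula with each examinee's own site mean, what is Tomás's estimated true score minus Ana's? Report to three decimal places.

T̂_Tomás = 0.917(41.9) + 0.083(31.69) = 41.05257
T̂_Ana = 0.917(18) + 0.083(25.11) = 18.59013
Difference = 41.05257 − 18.59013 = 22.46244

22.462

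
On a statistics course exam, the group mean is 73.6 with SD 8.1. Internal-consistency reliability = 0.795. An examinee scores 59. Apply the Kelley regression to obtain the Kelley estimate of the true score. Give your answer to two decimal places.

61.99

T̂ = 0.795(59) + 0.205(73.6) = 46.905 + 15.0880 = 61.993 → 61.99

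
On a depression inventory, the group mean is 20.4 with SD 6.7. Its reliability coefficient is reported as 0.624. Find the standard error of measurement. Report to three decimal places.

4.108

SEM = SD · √(1 − ρ) = 6.7 × √0.376 = 6.7 × 0.6132 = 4.1084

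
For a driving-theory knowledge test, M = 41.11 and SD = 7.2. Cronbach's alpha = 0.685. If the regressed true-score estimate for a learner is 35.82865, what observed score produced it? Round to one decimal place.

T̂ = ρX + (1 − ρ)μ  ⇒  X = (T̂ − (1 − ρ)μ) / ρ
X = (35.82865 − 0.315 × 41.11) / 0.685 = (35.82865 − 12.94965) / 0.685 = 22.87900 / 0.685 = 33.400

33.4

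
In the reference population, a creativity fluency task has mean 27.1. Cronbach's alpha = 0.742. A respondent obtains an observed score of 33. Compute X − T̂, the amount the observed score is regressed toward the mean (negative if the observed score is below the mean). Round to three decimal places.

1.522

Regress the observed score toward the mean by the unreliability: T̂ = 0.742·33 + 0.258·27.1 = 24.486 + 6.9918 = 31.47780.
X − T̂ = 33 − 31.4778 = 1.5222 → 1.522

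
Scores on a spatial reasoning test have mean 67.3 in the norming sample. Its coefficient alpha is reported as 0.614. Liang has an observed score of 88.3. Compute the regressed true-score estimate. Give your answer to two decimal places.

Weight the observed score by reliability and the mean by (1 − reliability): T̂ = 0.614·88.3 + 0.386·67.3 = 54.2162 + 25.9778 = 80.194.

80.19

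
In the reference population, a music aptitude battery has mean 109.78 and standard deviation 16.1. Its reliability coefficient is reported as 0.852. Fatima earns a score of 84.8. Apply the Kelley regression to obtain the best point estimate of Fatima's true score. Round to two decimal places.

Regress the observed score toward the mean by the unreliability: T̂ = 0.852·84.8 + 0.148·109.78 = 72.2496 + 16.24744 = 88.497.

88.50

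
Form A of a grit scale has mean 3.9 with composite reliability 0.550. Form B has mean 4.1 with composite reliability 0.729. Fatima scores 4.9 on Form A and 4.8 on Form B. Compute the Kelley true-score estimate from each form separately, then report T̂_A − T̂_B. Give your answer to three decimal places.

T̂_A = 0.550(4.9) + 0.450(3.9) = 4.45000
T̂_B = 0.729(4.8) + 0.271(4.1) = 4.61030
T̂_A − T̂_B = -0.16030

-0.160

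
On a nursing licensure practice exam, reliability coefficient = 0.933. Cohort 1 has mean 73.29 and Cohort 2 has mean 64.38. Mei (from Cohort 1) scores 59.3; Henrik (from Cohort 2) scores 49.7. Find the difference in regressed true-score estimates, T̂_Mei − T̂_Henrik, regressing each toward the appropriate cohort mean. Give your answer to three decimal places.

9.554

T̂_Mei = 0.933(59.3) + 0.067(73.29) = 60.23733
T̂_Henrik = 0.933(49.7) + 0.067(64.38) = 50.68356
Difference = 60.23733 − 50.68356 = 9.55377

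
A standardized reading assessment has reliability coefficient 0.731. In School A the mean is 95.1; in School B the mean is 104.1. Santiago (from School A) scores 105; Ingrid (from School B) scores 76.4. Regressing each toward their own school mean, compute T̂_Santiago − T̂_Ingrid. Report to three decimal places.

18.486

T̂_Santiago = 0.731(105) + 0.269(95.1) = 102.33690
T̂_Ingrid = 0.731(76.4) + 0.269(104.1) = 83.85130
Difference = 102.33690 − 83.85130 = 18.48560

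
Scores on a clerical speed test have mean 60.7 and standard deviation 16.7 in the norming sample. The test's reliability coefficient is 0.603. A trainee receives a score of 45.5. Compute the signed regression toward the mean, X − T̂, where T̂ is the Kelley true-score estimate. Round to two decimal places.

T̂ = 0.603(45.5) + 0.397(60.7) = 27.4365 + 24.0979 = 51.5344 → 51.534
X − T̂ = 45.5 − 51.534 = -6.034 → -6.03

-6.03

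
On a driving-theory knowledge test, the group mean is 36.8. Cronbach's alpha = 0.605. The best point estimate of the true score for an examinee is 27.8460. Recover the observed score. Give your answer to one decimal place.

22.0

T̂ = ρX + (1 − ρ)μ  ⇒  X = (T̂ − (1 − ρ)μ) / ρ
X = (27.8460 − 0.395 × 36.8) / 0.605 = (27.8460 − 14.5360) / 0.605 = 13.3100 / 0.605 = 22.000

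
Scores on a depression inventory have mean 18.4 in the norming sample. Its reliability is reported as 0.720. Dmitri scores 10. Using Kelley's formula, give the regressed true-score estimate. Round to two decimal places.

12.35

T̂ = ρX + (1 − ρ)μ
  = 0.720 × 10 + 0.280 × 18.4
  = 7.200 + 5.1520
  = 12.352
  ≈ 12.35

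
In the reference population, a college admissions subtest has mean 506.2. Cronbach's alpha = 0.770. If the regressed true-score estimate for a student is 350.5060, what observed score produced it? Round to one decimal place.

T̂ = ρX + (1 − ρ)μ  ⇒  X = (T̂ − (1 − ρ)μ) / ρ
X = (350.5060 − 0.230 × 506.2) / 0.770 = (350.5060 − 116.4260) / 0.770 = 234.0800 / 0.770 = 304.000

304.0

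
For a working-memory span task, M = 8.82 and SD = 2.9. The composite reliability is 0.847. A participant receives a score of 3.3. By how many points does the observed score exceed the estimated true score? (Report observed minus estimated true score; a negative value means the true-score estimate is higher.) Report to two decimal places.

-0.84

T̂ = 0.847(3.3) + 0.153(8.82) = 2.7951 + 1.34946 = 4.1446 → 4.145
X − T̂ = 3.3 − 4.145 = -0.845 → -0.84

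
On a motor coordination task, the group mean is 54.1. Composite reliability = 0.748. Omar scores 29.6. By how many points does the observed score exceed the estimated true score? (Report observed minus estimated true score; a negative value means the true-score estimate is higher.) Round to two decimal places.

-6.17

T̂ = ρX + (1 − ρ)μ
  = 0.748 × 29.6 + 0.252 × 54.1
  = 22.1408 + 13.6332
  = 35.7740
  ≈ 35.774
X − T̂ = 29.6 − 35.774 = -6.174 → -6.17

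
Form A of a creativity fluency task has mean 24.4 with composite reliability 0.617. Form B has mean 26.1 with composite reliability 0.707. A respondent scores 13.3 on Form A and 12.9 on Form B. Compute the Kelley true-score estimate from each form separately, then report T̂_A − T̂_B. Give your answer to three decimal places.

0.784

T̂_A = 0.617(13.3) + 0.383(24.4) = 17.55130
T̂_B = 0.707(12.9) + 0.293(26.1) = 16.76760
T̂_A − T̂_B = 0.78370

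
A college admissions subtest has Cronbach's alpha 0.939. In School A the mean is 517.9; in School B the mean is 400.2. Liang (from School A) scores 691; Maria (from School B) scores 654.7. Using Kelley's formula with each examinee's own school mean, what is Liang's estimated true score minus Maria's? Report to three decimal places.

T̂_Liang = 0.939(691) + 0.061(517.9) = 680.44090
T̂_Maria = 0.939(654.7) + 0.061(400.2) = 639.17550
Difference = 680.44090 − 639.17550 = 41.26540

41.265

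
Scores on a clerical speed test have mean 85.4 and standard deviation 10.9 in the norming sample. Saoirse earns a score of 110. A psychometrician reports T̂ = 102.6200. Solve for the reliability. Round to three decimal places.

0.700

T̂ = ρX + (1 − ρ)μ  ⇒  T̂ − μ = ρ(X − μ)
ρ = (T̂ − μ)/(X − μ) = (102.6200 − 85.4) / (110 − 85.4) = 17.2200 / 24.6 = 0.70000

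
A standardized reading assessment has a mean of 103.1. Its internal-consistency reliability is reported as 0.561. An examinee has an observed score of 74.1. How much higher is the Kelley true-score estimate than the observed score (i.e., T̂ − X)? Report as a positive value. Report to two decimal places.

Kelley's formula gives T̂ = 0.561·74.1 + 0.439·103.1 = 41.5701 + 45.2609 = 86.8310.
T̂ − X = 86.831 − 74.1 = 12.731 → 12.73

12.73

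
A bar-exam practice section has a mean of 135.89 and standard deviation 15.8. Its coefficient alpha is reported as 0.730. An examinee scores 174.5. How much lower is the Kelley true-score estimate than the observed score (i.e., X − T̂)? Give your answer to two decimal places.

T̂ = ρX + (1 − ρ)μ
  = 0.730 × 174.5 + 0.270 × 135.89
  = 127.3850 + 36.69030
  = 164.0753
  ≈ 164.075
X − T̂ = 174.5 − 164.075 = 10.425 → 10.42

10.42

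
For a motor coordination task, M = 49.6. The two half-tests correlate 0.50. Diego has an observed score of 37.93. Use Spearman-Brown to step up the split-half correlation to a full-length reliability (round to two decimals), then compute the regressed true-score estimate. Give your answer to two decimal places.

Spearman-Brown: ρ = 2r/(1 + r) = 2(0.50)/(1 + 0.50) = 1.000/1.50 = 0.6667 → 0.67
T̂ = ρX + (1 − ρ)μ
  = 0.67 × 37.93 + 0.33 × 49.6
  = 25.4131 + 16.368
  = 41.781
  ≈ 41.78

41.78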